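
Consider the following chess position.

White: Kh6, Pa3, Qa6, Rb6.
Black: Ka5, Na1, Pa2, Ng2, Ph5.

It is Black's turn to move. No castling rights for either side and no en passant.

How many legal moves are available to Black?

0

Black to move; king on a5.
In check: yes, from the white queen on a6.
Legal moves: none.
Count: 0.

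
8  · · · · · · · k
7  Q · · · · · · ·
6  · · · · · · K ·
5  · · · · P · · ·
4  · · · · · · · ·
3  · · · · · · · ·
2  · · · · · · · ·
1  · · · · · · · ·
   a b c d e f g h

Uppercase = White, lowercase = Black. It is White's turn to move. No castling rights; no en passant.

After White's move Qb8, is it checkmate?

yes

After Qb8: black king on h8; in check: yes, from the white queen on b8.
King squares — g7: attacked by Kg6; h7: attacked by Kg6; g8: attacked by Qb8.
Black has no legal moves → checkmate.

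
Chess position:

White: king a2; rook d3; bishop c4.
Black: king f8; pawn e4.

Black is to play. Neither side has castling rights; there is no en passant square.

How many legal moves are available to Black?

Black to move; king on f8.
In check: no.
Legal moves: Ke8, Kg7, Ke7, exd3, e3.
Count: 5.

5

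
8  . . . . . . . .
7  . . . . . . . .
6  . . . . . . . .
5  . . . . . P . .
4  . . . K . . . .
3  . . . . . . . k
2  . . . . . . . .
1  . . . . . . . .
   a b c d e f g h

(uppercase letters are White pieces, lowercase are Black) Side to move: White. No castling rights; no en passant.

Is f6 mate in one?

no

After f6: black king on h3; in check: no.
Black is not in check, so this cannot be checkmate.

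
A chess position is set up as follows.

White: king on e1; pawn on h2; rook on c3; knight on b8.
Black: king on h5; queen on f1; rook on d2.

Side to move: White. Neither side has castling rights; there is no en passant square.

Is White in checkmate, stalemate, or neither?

White to move; white king on e1.
In check: yes, from the black queen on f1.
King squares — d1: attacked by Qf1; f1: available; d2: available; e2: attacked by Qf1; f2: attacked by Qf1.
Legal moves for White: Kxd2, Kxf1.
White is in check but has 2 legal moves → neither.

neither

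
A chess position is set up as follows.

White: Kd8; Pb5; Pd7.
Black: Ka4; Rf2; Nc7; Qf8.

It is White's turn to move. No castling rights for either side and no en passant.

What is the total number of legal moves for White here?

White to move; king on d8.
In check: yes, from the black queen on f8.
Legal moves: Kxc7.
Count: 1.

1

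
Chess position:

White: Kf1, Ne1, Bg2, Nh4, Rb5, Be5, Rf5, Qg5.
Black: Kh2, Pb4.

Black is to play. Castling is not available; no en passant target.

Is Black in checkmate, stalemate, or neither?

Black to move; black king on h2.
In check: yes, from the white bishop on e5.
King squares — g1: attacked by Kf1; h1: attacked by Bg2; g2: attacked by Ne1; g3: attacked by Be5; h3: attacked by Bg2.
Legal moves for Black: none.
In check with no legal moves → checkmate.

checkmate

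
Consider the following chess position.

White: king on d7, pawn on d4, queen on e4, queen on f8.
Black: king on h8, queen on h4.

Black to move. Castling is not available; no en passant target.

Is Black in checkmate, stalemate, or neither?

Black to move; black king on h8.
In check: yes, from the white queen on f8.
King squares — g7: attacked by Qf8; h7: attacked by Qe4; g8: attacked by Qf8.
Legal moves for Black: none.
In check with no legal moves → checkmate.

checkmate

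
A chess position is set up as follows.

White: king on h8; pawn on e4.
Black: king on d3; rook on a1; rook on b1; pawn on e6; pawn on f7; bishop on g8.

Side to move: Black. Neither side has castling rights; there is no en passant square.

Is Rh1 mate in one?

After Rh1: white king on h8; in check: yes, from the black rook on h1.
White has 2 legal replies: Kxg8, Kg7.
In check but a legal move exists → not checkmate.

no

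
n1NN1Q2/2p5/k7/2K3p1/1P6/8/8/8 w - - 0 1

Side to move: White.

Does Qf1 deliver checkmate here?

yes

After Qf1: black king on a6; in check: yes, from the white queen on f1.
King squares — a5: attacked by Pb4; b5: attacked by Qf1; b6: attacked by Kc5; a7: attacked by Nc8; b7: attacked by Nd8.
Black has no legal moves → checkmate.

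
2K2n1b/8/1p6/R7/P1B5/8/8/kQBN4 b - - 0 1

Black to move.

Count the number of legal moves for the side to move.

1

Black to move; king on a1.
In check: yes, from the white queen on b1.
Legal moves: Kxb1.
Count: 1.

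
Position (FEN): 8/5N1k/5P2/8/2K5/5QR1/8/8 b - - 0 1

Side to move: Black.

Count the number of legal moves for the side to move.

Black to move; king on h7.
In check: no.
Legal moves: none.
Count: 0.

0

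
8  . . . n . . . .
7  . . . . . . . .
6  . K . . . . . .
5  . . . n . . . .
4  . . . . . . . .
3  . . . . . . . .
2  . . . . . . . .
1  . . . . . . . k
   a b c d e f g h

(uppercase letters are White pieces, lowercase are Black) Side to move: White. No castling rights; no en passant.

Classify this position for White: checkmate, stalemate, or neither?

White to move; white king on b6.
In check: yes, from the black knight on d5.
Legal moves for White: Ka7, Ka6, Kc5, Kb5, Ka5.
White is in check but has 5 legal moves → neither.

neither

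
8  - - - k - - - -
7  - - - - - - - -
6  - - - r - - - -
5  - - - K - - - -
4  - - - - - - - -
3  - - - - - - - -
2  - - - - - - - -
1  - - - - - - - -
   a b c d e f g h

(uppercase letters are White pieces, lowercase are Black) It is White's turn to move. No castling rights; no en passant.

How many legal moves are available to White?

White to move; king on d5.
In check: yes, from the black rook on d6.
Legal moves: Kxd6, Ke5, Kc5, Ke4, Kc4.
Count: 5.

5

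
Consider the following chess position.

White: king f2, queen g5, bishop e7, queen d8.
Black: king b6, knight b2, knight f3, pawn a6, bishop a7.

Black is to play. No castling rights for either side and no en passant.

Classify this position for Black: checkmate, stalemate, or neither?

Black to move; black king on b6.
In check: yes, from the white queen on d8.
Legal moves for Black: Kb7+, Kc6+.
Black is in check but has 2 legal moves → neither.

neither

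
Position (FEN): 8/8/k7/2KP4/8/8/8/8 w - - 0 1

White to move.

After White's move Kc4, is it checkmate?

After Kc4: black king on a6; in check: no.
Black is not in check, so this cannot be checkmate.

no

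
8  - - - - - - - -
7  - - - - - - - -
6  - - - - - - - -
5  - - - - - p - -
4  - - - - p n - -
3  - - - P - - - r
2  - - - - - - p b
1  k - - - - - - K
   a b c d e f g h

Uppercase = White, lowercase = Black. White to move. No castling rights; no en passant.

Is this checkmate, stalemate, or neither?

White to move; white king on h1.
In check: yes, from the black pawn on g2.
King squares — g1: attacked by Bh2; g2: attacked by Nf4; h2: attacked by Rh3.
Legal moves for White: none.
In check with no legal moves → checkmate.

checkmate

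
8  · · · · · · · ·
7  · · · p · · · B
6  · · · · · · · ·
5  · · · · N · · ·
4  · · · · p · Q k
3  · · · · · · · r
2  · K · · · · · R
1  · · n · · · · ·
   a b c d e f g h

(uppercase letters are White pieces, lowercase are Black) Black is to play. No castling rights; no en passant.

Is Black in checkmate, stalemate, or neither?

Black to move; black king on h4.
In check: yes, from the white queen on g4.
King squares — g3: attacked by Qg4; h3: own rook; g4: attacked by Ne5; g5: attacked by Qg4; h5: attacked by Qg4.
Legal moves for Black: none.
In check with no legal moves → checkmate.

checkmate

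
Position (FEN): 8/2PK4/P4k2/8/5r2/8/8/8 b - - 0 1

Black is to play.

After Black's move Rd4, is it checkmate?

no

After Rd4: white king on d7; in check: yes, from the black rook on d4.
White has 3 legal replies: Ke8, Kc8, Kc6.
In check but a legal move exists → not checkmate.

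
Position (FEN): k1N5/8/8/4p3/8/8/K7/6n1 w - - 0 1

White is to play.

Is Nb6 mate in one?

no

After Nb6: black king on a8; in check: yes, from the white knight on b6.
Black has 3 legal replies: Kb8, Kb7, Ka7.
In check but a legal move exists → not checkmate.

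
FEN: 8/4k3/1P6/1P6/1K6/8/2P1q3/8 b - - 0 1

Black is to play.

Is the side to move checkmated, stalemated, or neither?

Black to move; black king on e7.
In check: no.
Legal moves for Black include: Kf8, Ke8, Kd8, Kf7, Kd7, Kf6, Ke6, Kd6, Qe6, Qh5, Qe5, Qxb5+, Qg4+, Qe4+, Qc4+, Qf3, Qe3, Qd3, ... (list truncated; more exist).
Black has legal moves and is not in check → neither.

neither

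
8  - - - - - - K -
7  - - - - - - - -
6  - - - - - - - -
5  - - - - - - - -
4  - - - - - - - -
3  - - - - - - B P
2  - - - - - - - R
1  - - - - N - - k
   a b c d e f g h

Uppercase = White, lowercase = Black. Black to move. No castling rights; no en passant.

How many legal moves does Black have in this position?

1

Black to move; king on h1.
In check: yes, from the white rook on h2.
Legal moves: Kg1.
Count: 1.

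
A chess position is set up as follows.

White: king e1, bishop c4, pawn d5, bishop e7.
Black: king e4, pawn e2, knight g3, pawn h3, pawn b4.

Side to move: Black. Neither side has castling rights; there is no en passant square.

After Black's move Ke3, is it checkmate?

After Ke3: white king on e1; in check: no.
White is not in check, so this cannot be checkmate.

no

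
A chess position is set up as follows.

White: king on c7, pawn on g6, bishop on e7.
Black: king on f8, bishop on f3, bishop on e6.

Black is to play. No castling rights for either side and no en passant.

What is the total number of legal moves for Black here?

Black to move; king on f8.
In check: yes, from the white bishop on e7.
Legal moves: Kg8, Ke8, Kg7, Kxe7.
Count: 4.

4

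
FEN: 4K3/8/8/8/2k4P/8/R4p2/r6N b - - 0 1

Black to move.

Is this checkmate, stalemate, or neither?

Black to move; black king on c4.
In check: no.
Legal moves for Black include: Kd5, Kc5, Kb5, Kd4, Kb4, Kd3, Kc3, Kb3, Rxa2, Rxh1, Rg1, Rf1, Re1+, Rd1, Rc1, Rb1, f1=Q, f1=R, ... (list truncated; more exist).
Black has legal moves and is not in check → neither.

neither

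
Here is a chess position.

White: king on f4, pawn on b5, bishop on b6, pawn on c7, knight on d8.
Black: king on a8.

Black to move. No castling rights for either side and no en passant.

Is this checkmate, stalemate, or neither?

stalemate

Black to move; black king on a8.
In check: no.
King squares — a7: attacked by Bb6; b7: attacked by Nd8; b8: attacked by Pc7.
Legal moves for Black: none.
Not in check and no legal moves → stalemate.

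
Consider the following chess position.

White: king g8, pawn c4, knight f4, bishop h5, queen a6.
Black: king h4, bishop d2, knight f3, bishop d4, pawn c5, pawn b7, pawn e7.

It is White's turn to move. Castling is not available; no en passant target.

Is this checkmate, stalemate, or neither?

neither

White to move; white king on g8.
In check: no.
Legal moves for White include: Kf8, Kh7, Kf7, Qa8, Qxb7, Qa7, Qh6, Qg6, Qf6+, Qe6, Qd6, Qc6, Qb6, Qb5, Qa5, Qa4, Qa3, Qa2, ... (list truncated; more exist).
White has legal moves and is not in check → neither.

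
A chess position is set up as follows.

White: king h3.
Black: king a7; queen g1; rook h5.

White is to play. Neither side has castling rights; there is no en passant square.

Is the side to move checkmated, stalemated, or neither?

White to move; white king on h3.
In check: yes, from the black rook on h5.
King squares — g2: attacked by Qg1; h2: attacked by Qg1; g3: attacked by Qg1; g4: attacked by Qg1; h4: attacked by Rh5.
Legal moves for White: none.
In check with no legal moves → checkmate.

checkmate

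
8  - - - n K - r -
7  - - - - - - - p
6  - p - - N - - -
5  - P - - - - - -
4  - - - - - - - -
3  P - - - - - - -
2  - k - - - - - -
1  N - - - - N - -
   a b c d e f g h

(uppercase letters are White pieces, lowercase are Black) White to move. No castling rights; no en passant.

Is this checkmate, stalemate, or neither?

neither

White to move; white king on e8.
In check: yes, from the black rook on g8.
King squares — d7: available; e7: available; f7: attacked by Nd8; d8: attacked by Rg8; f8: attacked by Rg8.
Legal moves for White: Ke7, Kd7, Nf8.
White is in check but has 3 legal moves → neither.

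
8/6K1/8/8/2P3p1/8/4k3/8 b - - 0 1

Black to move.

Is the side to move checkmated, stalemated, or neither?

Black to move; black king on e2.
In check: no.
Legal moves for Black: Kf3, Ke3, Kd3, Kf2, Kd2, Kf1, Ke1, Kd1, g3.
Black has 9 legal moves and is not in check → neither.

neither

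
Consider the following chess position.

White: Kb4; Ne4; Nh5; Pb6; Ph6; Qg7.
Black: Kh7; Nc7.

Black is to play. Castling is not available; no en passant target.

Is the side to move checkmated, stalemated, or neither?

checkmate

Black to move; black king on h7.
In check: yes, from the white queen on g7.
King squares — g6: attacked by Qg7; h6: attacked by Qg7; g7: attacked by Nh5; g8: attacked by Qg7; h8: attacked by Qg7.
Legal moves for Black: none.
In check with no legal moves → checkmate.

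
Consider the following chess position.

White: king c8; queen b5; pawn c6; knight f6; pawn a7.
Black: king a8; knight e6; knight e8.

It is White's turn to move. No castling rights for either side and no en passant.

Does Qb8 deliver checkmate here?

After Qb8: black king on a8; in check: yes, from the white queen on b8.
King squares — a7: attacked by Qb8; b7: attacked by Pc6; b8: attacked by Pa7.
Black has no legal moves → checkmate.

yes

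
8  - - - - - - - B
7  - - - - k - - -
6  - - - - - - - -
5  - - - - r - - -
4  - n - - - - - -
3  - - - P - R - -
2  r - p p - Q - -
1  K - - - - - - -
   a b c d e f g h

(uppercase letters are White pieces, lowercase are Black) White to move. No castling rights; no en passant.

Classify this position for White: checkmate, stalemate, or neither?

White to move; white king on a1.
In check: yes, from the black rook on a2.
King squares — b1: attacked by Pc2; a2: attacked by Nb4; b2: attacked by Ra2.
Legal moves for White: none.
In check with no legal moves → checkmate.

checkmate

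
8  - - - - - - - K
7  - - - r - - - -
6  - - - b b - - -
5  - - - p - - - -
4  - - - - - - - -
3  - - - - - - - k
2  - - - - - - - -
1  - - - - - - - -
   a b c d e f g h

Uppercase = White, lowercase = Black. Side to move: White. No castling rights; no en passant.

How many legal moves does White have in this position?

0

White to move; king on h8.
In check: no.
Legal moves: none.
Count: 0.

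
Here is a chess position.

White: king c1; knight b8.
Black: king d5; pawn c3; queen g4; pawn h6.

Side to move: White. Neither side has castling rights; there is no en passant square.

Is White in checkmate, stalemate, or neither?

White to move; white king on c1.
In check: no.
Legal moves for White: Nd7, Nc6, Na6, Kc2, Kb1.
White has 5 legal moves and is not in check → neither.

neither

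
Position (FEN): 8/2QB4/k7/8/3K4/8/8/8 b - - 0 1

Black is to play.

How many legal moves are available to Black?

Black to move; king on a6.
In check: no.
Legal moves: none.
Count: 0.

0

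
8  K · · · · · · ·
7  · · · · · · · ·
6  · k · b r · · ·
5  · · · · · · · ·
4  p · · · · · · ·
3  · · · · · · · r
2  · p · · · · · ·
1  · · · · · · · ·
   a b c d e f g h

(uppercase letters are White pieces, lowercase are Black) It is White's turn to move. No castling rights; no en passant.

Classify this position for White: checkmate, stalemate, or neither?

White to move; white king on a8.
In check: no.
King squares — a7: attacked by Kb6; b7: attacked by Kb6; b8: attacked by Bd6.
Legal moves for White: none.
Not in check and no legal moves → stalemate.

stalemate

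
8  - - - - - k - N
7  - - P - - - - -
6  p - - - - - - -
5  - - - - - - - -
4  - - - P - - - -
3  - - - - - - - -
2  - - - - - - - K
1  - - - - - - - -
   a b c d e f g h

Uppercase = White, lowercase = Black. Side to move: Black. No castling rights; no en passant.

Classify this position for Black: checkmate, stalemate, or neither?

Black to move; black king on f8.
In check: no.
Legal moves for Black: Kg8, Ke8, Kg7, Ke7, a5.
Black has 5 legal moves and is not in check → neither.

neither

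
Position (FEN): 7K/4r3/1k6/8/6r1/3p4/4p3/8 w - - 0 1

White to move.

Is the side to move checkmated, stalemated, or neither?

stalemate

White to move; white king on h8.
In check: no.
King squares — g7: attacked by Rg4; h7: attacked by Re7; g8: attacked by Rg4.
Legal moves for White: none.
Not in check and no legal moves → stalemate.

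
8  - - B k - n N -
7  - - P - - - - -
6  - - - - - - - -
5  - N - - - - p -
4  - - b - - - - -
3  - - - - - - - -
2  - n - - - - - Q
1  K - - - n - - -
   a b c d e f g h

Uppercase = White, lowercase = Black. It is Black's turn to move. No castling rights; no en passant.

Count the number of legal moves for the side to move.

2

Black to move; king on d8.
In check: yes, from the white pawn on c7.
Legal moves: Ke8, Kxc8.
Count: 2.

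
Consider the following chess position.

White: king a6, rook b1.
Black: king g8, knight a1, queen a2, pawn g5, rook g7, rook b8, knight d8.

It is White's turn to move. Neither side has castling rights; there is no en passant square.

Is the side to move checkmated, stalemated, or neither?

White to move; white king on a6.
In check: yes, from the black queen on a2.
King squares — a5: attacked by Qa2; b5: attacked by Rb8; b6: attacked by Rb8; a7: attacked by Qa2; b7: attacked by Rg7.
Legal moves for White: none.
In check with no legal moves → checkmate.

checkmate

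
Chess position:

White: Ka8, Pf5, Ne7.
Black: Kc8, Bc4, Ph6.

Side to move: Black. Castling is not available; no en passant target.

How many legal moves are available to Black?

Black to move; king on c8.
In check: yes, from the white knight on e7.
Legal moves: Kd8, Kd7, Kc7.
Count: 3.

3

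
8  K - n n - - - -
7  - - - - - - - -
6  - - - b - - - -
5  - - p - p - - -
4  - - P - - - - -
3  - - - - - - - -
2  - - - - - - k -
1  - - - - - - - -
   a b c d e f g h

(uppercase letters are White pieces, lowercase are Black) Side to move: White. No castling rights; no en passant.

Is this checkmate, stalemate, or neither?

White to move; white king on a8.
In check: no.
King squares — a7: attacked by Nc8; b7: attacked by Nd8; b8: attacked by Bd6.
Legal moves for White: none.
Not in check and no legal moves → stalemate.

stalemate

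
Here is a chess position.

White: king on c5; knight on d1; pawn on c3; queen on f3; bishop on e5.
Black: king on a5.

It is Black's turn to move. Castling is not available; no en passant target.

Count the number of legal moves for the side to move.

Black to move; king on a5.
In check: no.
Legal moves: Ka6, Ka4.
Count: 2.

2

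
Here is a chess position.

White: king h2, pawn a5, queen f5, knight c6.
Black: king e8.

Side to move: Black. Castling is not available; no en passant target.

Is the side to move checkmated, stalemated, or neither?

Black to move; black king on e8.
In check: no.
King squares — d7: attacked by Qf5; e7: attacked by Nc6; f7: attacked by Qf5; d8: attacked by Nc6; f8: attacked by Qf5.
Legal moves for Black: none.
Not in check and no legal moves → stalemate.

stalemate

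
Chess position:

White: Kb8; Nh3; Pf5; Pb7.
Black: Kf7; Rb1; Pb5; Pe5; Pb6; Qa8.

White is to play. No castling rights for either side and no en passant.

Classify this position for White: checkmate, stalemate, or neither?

White to move; white king on b8.
In check: yes, from the black queen on a8.
King squares — a7: attacked by Qa8; b7: own pawn; c7: available; a8: available; c8: attacked by Qa8.
Legal moves for White: Kxa8, Kc7, bxa8=Q, bxa8=R, bxa8=B, bxa8=N.
White is in check but has 6 legal moves → neither.

neither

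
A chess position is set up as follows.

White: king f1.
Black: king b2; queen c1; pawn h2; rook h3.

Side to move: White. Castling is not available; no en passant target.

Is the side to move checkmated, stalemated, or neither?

neither

White to move; white king on f1.
In check: yes, from the black queen on c1.
Legal moves for White: Kg2, Kf2, Ke2.
White is in check but has 3 legal moves → neither.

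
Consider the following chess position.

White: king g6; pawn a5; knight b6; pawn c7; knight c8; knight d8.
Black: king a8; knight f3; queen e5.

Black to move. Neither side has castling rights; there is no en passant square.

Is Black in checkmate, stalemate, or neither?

Black to move; black king on a8.
In check: yes, from the white knight on b6.
King squares — a7: attacked by Nc8; b7: attacked by Nd8; b8: attacked by Pc7.
Legal moves for Black: none.
In check with no legal moves → checkmate.

checkmate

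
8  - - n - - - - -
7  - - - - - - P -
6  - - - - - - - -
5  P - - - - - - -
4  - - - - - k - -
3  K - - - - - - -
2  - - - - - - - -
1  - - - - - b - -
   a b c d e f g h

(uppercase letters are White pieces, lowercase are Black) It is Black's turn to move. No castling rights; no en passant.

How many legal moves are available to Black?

19

Black to move; king on f4.
In check: no.
Legal moves: Ne7, Na7, Nd6, Nb6, Kg5, Kf5, Ke5, Kg4, Ke4, Kg3, Kf3, Ke3, Ba6, Bb5, Bc4, Bh3, Bd3, Bg2, Be2.
Count: 19.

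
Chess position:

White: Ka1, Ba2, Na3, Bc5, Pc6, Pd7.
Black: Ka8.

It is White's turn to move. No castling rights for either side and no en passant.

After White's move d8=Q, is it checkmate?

yes

After d8=Q: black king on a8; in check: yes, from the white queen on d8.
King squares — a7: attacked by Bc5; b7: attacked by Pc6; b8: attacked by Qd8.
Black has no legal moves → checkmate.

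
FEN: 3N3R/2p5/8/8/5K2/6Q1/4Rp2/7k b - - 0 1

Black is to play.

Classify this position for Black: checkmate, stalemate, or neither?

Black to move; black king on h1.
In check: yes, from the white rook on h8.
King squares — g1: attacked by Qg3; g2: attacked by Qg3; h2: attacked by Qg3.
Legal moves for Black: none.
In check with no legal moves → checkmate.

checkmate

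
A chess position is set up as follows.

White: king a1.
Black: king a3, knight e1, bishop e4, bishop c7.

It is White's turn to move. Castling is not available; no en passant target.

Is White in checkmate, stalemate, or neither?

White to move; white king on a1.
In check: no.
King squares — b1: attacked by Be4; a2: attacked by Ka3; b2: attacked by Ka3.
Legal moves for White: none.
Not in check and no legal moves → stalemate.

stalemate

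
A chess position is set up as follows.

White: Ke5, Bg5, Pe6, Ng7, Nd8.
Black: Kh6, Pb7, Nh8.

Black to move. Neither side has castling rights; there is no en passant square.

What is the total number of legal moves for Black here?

4

Black to move; king on h6.
In check: yes, from the white bishop on g5.
Legal moves: Kh7, Kxg7, Kg6, Kxg5.
Count: 4.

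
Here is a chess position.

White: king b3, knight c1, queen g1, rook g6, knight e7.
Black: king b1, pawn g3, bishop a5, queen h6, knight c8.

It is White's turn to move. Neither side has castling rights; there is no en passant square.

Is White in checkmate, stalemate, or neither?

neither

White to move; white king on b3.
In check: no.
Legal moves for White include: Ng8, Nxc8, Nc6, Nf5, Nd5, Rg8, Rg7, Rxh6, Rf6, Re6, Rd6, Rc6, Rb6, Ra6, Rg5, Rg4, Rxg3, Kc4, ... (list truncated; more exist).
White has legal moves and is not in check → neither.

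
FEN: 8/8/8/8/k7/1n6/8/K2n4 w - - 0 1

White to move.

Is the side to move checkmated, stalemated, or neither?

White to move; white king on a1.
In check: yes, from the black knight on b3.
Legal moves for White: Ka2, Kb1.
White is in check but has 2 legal moves → neither.

neither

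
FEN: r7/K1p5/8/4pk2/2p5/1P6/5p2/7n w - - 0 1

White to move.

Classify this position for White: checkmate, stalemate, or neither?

neither

White to move; white king on a7.
In check: yes, from the black rook on a8.
Legal moves for White: Kxa8, Kb7.
White is in check but has 2 legal moves → neither.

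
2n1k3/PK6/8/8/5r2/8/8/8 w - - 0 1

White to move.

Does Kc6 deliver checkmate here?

After Kc6: black king on e8; in check: no.
Black is not in check, so this cannot be checkmate.

no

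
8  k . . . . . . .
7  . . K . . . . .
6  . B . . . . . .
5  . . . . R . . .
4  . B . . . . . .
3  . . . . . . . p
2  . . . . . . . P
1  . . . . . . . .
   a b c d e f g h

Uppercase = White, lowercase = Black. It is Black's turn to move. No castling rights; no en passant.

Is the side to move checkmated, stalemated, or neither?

Black to move; black king on a8.
In check: no.
King squares — a7: attacked by Bb6; b7: attacked by Kc7; b8: attacked by Kc7.
Legal moves for Black: none.
Not in check and no legal moves → stalemate.

stalemate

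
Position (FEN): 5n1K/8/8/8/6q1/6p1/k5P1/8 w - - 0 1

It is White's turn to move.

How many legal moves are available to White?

White to move; king on h8.
In check: no.
Legal moves: none.
Count: 0.

0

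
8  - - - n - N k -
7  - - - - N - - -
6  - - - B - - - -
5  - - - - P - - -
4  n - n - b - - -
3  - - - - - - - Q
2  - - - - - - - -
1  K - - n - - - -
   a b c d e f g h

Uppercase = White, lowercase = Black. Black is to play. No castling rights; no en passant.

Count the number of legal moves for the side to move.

3

Black to move; king on g8.
In check: yes, from the white knight on e7.
Legal moves: Kxf8, Kg7, Kf7.
Count: 3.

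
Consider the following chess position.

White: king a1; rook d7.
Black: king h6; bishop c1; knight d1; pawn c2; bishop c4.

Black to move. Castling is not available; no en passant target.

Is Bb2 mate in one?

yes

After Bb2: white king on a1; in check: yes, from the black bishop on b2.
King squares — b1: attacked by Pc2; a2: attacked by Bc4; b2: attacked by Nd1.
White has no legal moves → checkmate.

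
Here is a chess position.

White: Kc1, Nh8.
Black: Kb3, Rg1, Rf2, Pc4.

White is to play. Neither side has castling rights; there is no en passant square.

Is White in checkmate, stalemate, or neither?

checkmate

White to move; white king on c1.
In check: yes, from the black rook on g1.
King squares — b1: attacked by Rg1; d1: attacked by Rg1; b2: attacked by Rf2; c2: attacked by Rf2; d2: attacked by Rf2.
Legal moves for White: none.
In check with no legal moves → checkmate.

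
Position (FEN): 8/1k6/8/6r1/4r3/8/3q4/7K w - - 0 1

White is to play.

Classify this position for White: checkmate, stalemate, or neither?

stalemate

White to move; white king on h1.
In check: no.
King squares — g1: attacked by Rg5; g2: attacked by Qd2; h2: attacked by Qd2.
Legal moves for White: none.
Not in check and no legal moves → stalemate.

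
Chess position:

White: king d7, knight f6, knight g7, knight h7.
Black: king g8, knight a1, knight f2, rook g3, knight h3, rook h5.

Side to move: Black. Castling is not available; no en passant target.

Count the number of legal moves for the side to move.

3

Black to move; king on g8.
In check: yes, from the white knight on f6.
Legal moves: Kh8, Kxg7, Kf7.
Count: 3.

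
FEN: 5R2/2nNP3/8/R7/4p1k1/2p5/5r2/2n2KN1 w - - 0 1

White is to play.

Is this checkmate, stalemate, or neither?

White to move; white king on f1.
In check: yes, from the black rook on f2.
Legal moves for White: Kxf2, Ke1, Rxf2.
White is in check but has 3 legal moves → neither.

neither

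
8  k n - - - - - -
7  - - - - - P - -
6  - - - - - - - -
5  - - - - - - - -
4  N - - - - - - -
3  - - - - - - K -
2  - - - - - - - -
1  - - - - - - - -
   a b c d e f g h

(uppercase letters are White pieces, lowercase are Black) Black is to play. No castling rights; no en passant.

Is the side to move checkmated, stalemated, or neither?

neither

Black to move; black king on a8.
In check: no.
Legal moves for Black: Nd7, Nc6, Na6, Kb7, Ka7.
Black has 5 legal moves and is not in check → neither.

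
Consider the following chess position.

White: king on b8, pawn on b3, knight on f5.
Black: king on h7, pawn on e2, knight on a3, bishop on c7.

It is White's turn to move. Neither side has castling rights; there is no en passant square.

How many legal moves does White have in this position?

5

White to move; king on b8.
In check: yes, from the black bishop on c7.
Legal moves: Kc8, Ka8, Kxc7, Kb7, Ka7.
Count: 5.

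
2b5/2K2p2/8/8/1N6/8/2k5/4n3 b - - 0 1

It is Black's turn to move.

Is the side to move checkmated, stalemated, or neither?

Black to move; black king on c2.
In check: yes, from the white knight on b4.
King squares — b1: available; c1: available; d1: available; b2: available; d2: available; b3: available; c3: available; d3: attacked by Nb4.
Legal moves for Black: Kc3, Kb3, Kd2, Kb2, Kd1, Kc1, Kb1.
Black is in check but has 7 legal moves → neither.

neither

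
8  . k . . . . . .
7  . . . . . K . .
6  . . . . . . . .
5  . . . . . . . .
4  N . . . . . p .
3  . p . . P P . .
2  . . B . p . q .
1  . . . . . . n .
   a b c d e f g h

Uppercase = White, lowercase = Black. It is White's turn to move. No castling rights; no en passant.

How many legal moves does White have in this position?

23

White to move; king on f7.
In check: no.
Legal moves: Kg8, Kf8, Ke8, Kg7, Ke7, Kg6, Kf6, Ke6, Nb6, Nc5, Nc3, Nb2, Bh7, Bg6, Bf5, Be4, Bd3, Bxb3, Bd1, Bb1, fxg4, f4, e4.
Count: 23.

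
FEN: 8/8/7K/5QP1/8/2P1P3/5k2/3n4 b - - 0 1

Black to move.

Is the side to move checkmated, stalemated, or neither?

neither

Black to move; black king on f2.
In check: yes, from the white queen on f5.
King squares — e1: available; f1: attacked by Qf5; g1: available; e2: available; g2: available; e3: available; f3: attacked by Qf5; g3: available.
Legal moves for Black: Kg3, Kxe3, Kg2, Ke2, Kg1, Ke1.
Black is in check but has 6 legal moves → neither.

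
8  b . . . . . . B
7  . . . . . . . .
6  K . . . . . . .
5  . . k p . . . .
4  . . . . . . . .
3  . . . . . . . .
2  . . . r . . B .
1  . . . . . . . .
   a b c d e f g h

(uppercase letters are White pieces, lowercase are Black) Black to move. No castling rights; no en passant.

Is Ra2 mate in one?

After Ra2: white king on a6; in check: yes, from the black rook on a2.
King squares — a5: attacked by Ra2; b5: attacked by Kc5; b6: attacked by Kc5; a7: attacked by Ra2; b7: attacked by Ba8.
White has no legal moves → checkmate.

yes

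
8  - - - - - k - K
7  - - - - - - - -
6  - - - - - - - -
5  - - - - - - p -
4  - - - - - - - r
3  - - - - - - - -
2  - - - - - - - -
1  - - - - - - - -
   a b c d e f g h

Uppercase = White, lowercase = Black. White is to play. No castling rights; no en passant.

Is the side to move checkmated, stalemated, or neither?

White to move; white king on h8.
In check: yes, from the black rook on h4.
King squares — g7: attacked by Kf8; h7: attacked by Rh4; g8: attacked by Kf8.
Legal moves for White: none.
In check with no legal moves → checkmate.

checkmate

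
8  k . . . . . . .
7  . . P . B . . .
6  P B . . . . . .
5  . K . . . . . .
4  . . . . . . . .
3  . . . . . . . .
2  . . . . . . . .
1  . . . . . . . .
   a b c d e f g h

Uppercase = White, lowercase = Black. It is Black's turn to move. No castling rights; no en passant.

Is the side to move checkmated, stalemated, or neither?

stalemate

Black to move; black king on a8.
In check: no.
King squares — a7: attacked by Bb6; b7: attacked by Pa6; b8: attacked by Pc7.
Legal moves for Black: none.
Not in check and no legal moves → stalemate.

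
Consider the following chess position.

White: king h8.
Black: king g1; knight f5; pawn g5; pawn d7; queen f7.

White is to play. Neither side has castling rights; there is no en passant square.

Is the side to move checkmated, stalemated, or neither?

White to move; white king on h8.
In check: no.
King squares — g7: attacked by Nf5; h7: attacked by Qf7; g8: attacked by Qf7.
Legal moves for White: none.
Not in check and no legal moves → stalemate.

stalemate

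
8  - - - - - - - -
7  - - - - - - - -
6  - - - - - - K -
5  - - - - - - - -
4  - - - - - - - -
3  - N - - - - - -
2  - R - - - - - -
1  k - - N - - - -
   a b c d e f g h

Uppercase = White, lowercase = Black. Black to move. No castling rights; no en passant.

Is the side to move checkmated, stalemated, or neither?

checkmate

Black to move; black king on a1.
In check: yes, from the white knight on b3.
King squares — b1: attacked by Rb2; a2: attacked by Rb2; b2: attacked by Nd1.
Legal moves for Black: none.
In check with no legal moves → checkmate.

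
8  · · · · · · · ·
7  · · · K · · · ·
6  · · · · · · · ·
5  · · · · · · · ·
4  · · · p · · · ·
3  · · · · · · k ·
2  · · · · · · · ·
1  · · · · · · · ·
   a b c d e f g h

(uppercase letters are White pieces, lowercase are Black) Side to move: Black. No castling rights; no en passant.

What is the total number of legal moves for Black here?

Black to move; king on g3.
In check: no.
Legal moves: Kh4, Kg4, Kf4, Kh3, Kf3, Kh2, Kg2, Kf2, d3.
Count: 9.

9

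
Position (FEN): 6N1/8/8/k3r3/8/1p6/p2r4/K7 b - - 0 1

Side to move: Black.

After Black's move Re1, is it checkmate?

yes

After Re1: white king on a1; in check: yes, from the black rook on e1.
King squares — b1: attacked by Re1; a2: attacked by Rd2; b2: attacked by Rd2.
White has no legal moves → checkmate.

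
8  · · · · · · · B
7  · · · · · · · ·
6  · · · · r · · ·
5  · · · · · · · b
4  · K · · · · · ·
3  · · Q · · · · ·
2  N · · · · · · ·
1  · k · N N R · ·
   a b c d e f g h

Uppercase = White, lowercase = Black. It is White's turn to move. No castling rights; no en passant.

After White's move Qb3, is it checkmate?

yes

After Qb3: black king on b1; in check: yes, from the white queen on b3.
King squares — a1: attacked by Bh8; c1: attacked by Na2; a2: attacked by Qb3; b2: attacked by Nd1; c2: attacked by Ne1.
Black has no legal moves → checkmate.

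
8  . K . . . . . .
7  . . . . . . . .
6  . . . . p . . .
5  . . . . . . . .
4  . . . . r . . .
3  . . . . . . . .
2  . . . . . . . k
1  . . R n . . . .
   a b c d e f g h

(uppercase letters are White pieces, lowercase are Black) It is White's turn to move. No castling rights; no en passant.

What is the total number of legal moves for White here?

15

White to move; king on b8.
In check: no.
Legal moves: Kc8, Ka8, Kc7, Kb7, Ka7, Rc8, Rc7, Rc6, Rc5, Rc4, Rc3, Rc2+, Rxd1, Rb1, Ra1.
Count: 15.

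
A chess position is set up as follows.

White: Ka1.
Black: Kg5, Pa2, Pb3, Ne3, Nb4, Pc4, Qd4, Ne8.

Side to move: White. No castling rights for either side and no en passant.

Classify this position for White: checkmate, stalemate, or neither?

White to move; white king on a1.
In check: yes, from the black queen on d4.
King squares — b1: attacked by Pa2; a2: attacked by Pb3; b2: attacked by Qd4.
Legal moves for White: none.
In check with no legal moves → checkmate.

checkmate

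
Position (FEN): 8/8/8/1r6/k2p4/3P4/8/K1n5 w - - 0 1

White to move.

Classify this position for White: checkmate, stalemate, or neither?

White to move; white king on a1.
In check: no.
King squares — b1: attacked by Rb5; a2: attacked by Nc1; b2: attacked by Rb5.
Legal moves for White: none.
Not in check and no legal moves → stalemate.

stalemate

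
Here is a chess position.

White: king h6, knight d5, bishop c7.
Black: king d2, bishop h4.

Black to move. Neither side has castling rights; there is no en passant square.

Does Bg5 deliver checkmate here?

After Bg5: white king on h6; in check: yes, from the black bishop on g5.
White has 5 legal replies: Kh7, Kg7, Kg6, Kh5, Kxg5.
In check but a legal move exists → not checkmate.

no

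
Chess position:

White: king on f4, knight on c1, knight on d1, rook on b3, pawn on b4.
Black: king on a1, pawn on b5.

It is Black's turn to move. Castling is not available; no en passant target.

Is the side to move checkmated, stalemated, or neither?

Black to move; black king on a1.
In check: no.
King squares — b1: attacked by Rb3; a2: attacked by Nc1; b2: attacked by Nd1.
Legal moves for Black: none.
Not in check and no legal moves → stalemate.

stalemate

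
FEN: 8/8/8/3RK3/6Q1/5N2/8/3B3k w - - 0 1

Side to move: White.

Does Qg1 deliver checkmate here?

yes

After Qg1: black king on h1; in check: yes, from the white queen on g1.
King squares — g1: attacked by Nf3; g2: attacked by Qg1; h2: attacked by Qg1.
Black has no legal moves → checkmate.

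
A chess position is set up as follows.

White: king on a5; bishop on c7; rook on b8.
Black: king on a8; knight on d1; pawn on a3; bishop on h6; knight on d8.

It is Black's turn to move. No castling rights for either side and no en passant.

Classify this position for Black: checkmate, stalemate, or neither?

Black to move; black king on a8.
In check: yes, from the white rook on b8.
King squares — a7: available; b7: attacked by Rb8; b8: attacked by Bc7.
Legal moves for Black: Ka7.
Black is in check but has 1 legal move → neither.

neither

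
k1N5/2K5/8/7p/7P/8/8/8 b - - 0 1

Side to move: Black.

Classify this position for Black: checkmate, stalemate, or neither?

stalemate

Black to move; black king on a8.
In check: no.
King squares — a7: attacked by Nc8; b7: attacked by Kc7; b8: attacked by Kc7.
Legal moves for Black: none.
Not in check and no legal moves → stalemate.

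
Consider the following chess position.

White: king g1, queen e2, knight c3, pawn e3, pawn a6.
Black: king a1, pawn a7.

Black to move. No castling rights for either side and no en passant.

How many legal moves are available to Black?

Black to move; king on a1.
In check: no.
Legal moves: none.
Count: 0.

0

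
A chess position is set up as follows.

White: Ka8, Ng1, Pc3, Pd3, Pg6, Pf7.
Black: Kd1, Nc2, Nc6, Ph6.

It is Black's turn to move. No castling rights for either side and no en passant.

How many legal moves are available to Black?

Black to move; king on d1.
In check: no.
Legal moves: Nd8, Nb8, Ne7, Na7, Ne5, Na5, N6d4, N6b4, N2d4, N2b4, Ne3, Na3, Ne1, Na1, Kd2, Ke1, Kc1, h5.
Count: 18.

18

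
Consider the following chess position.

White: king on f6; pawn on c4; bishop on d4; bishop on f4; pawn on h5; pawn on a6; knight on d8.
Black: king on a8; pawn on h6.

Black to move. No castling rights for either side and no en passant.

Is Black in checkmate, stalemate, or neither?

stalemate

Black to move; black king on a8.
In check: no.
King squares — a7: attacked by Bd4; b7: attacked by Pa6; b8: attacked by Bf4.
Legal moves for Black: none.
Not in check and no legal moves → stalemate.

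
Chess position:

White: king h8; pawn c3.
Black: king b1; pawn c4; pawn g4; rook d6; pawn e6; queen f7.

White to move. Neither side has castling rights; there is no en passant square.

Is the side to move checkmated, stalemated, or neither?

White to move; white king on h8.
In check: no.
King squares — g7: attacked by Qf7; h7: attacked by Qf7; g8: attacked by Qf7.
Legal moves for White: none.
Not in check and no legal moves → stalemate.

stalemate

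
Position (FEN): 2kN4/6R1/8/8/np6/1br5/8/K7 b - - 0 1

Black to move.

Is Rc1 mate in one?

After Rc1: white king on a1; in check: yes, from the black rook on c1.
King squares — b1: attacked by Rc1; a2: attacked by Bb3; b2: attacked by Na4.
White has no legal moves → checkmate.

yes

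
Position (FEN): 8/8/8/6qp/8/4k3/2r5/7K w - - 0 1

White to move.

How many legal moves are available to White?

0

White to move; king on h1.
In check: no.
Legal moves: none.
Count: 0.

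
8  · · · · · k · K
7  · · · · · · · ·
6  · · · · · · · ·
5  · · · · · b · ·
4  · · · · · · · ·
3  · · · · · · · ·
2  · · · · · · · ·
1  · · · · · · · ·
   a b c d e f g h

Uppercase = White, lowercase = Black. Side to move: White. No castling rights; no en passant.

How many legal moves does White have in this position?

0

White to move; king on h8.
In check: no.
Legal moves: none.
Count: 0.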